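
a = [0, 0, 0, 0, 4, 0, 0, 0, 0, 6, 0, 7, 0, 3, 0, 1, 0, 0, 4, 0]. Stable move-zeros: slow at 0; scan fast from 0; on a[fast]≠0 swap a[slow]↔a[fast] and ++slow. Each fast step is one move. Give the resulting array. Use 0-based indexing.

slow=0 fast=0: a[fast]=0, fast++
slow=0 fast=1: a[fast]=0, fast++
slow=0 fast=2: a[fast]=0, fast++
slow=0 fast=3: a[fast]=0, fast++
slow=0 fast=4: a[fast]=4≠0 swap→a[0]=4, slow++,fast++
slow=1 fast=5: a[fast]=0, fast++
slow=1 fast=6: a[fast]=0, fast++
slow=1 fast=7: a[fast]=0, fast++
slow=1 fast=8: a[fast]=0, fast++
slow=1 fast=9: a[fast]=6≠0 swap→a[1]=6, slow++,fast++
slow=2 fast=10: a[fast]=0, fast++
slow=2 fast=11: a[fast]=7≠0 swap→a[2]=7, slow++,fast++
slow=3 fast=12: a[fast]=0, fast++
slow=3 fast=13: a[fast]=3≠0 swap→a[3]=3, slow++,fast++
slow=4 fast=14: a[fast]=0, fast++
slow=4 fast=15: a[fast]=1≠0 swap→a[4]=1, slow++,fast++
slow=5 fast=16: a[fast]=0, fast++
slow=5 fast=17: a[fast]=0, fast++
slow=5 fast=18: a[fast]=4≠0 swap→a[5]=4, slow++,fast++
slow=6 fast=19: a[fast]=0, fast++

[4, 6, 7, 3, 1, 4, 0, 0, 0, 0, 0, 0, 0, 0, 0, 0, 0, 0, 0, 0]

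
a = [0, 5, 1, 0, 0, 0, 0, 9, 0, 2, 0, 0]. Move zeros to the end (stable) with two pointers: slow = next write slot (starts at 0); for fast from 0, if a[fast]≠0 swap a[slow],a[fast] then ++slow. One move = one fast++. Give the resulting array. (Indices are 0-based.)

[5, 1, 9, 2, 0, 0, 0, 0, 0, 0, 0, 0]

slow=0 fast=0: a[fast]=0, fast++
slow=0 fast=1: a[fast]=5≠0 swap→a[0]=5, slow++,fast++
slow=1 fast=2: a[fast]=1≠0 swap→a[1]=1, slow++,fast++
slow=2 fast=3: a[fast]=0, fast++
slow=2 fast=4: a[fast]=0, fast++
slow=2 fast=5: a[fast]=0, fast++
slow=2 fast=6: a[fast]=0, fast++
slow=2 fast=7: a[fast]=9≠0 swap→a[2]=9, slow++,fast++
slow=3 fast=8: a[fast]=0, fast++
slow=3 fast=9: a[fast]=2≠0 swap→a[3]=2, slow++,fast++
slow=4 fast=10: a[fast]=0, fast++
slow=4 fast=11: a[fast]=0, fast++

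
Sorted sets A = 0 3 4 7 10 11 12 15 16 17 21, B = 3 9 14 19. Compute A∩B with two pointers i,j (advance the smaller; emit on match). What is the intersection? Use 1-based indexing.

[i=1,j=1] 0<3 → i++
[i=2,j=1] 3==3 emit → i++,j++
[i=3,j=2] 4<9 → i++
[i=4,j=2] 7<9 → i++
[i=5,j=2] 10>9 → j++
[i=5,j=3] 10<14 → i++
[i=6,j=3] 11<14 → i++
[i=7,j=3] 12<14 → i++
[i=8,j=3] 15>14 → j++
[i=8,j=4] 15<19 → i++
[i=9,j=4] 16<19 → i++
[i=10,j=4] 17<19 → i++
[i=11,j=4] 21>19 → j++

intersection = [3]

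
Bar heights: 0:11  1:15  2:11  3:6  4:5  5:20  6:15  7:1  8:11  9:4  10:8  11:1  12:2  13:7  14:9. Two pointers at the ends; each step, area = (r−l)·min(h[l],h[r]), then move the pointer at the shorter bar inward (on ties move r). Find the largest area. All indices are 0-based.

max area = 126

[0,14] min(11,9)*14=126 best=126 * → r--
[0,13] min(11,7)*13=91 best=126 → r--
[0,12] min(11,2)*12=24 best=126 → r--
[0,11] min(11,1)*11=11 best=126 → r--
[0,10] min(11,8)*10=80 best=126 → r--
[0,9] min(11,4)*9=36 best=126 → r--
[0,8] min(11,11)*8=88 best=126 → r--
[0,7] min(11,1)*7=7 best=126 → r--
[0,6] min(11,15)*6=66 best=126 → l++
[1,6] min(15,15)*5=75 best=126 → r--
[1,5] min(15,20)*4=60 best=126 → l++
[2,5] min(11,20)*3=33 best=126 → l++
[3,5] min(6,20)*2=12 best=126 → l++
[4,5] min(5,20)*1=5 best=126 → l++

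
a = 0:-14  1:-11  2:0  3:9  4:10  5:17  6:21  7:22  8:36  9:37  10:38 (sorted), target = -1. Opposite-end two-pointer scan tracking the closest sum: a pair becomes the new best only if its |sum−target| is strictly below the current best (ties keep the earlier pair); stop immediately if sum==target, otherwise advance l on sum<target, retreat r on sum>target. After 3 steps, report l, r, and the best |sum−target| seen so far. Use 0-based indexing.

l=0, r=7, best |Δ|=23

[0,10] -14+38=24 d=25 * → r--
[0,9] -14+37=23 d=24 * → r--
[0,8] -14+36=22 d=23 * → r--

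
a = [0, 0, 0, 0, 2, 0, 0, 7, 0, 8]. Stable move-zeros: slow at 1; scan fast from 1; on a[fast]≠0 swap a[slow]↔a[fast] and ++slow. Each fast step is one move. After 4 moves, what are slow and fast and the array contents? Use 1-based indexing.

slow=1, fast=5, a=[0, 0, 0, 0, 2, 0, 0, 7, 0, 8]

(s=1,f=1) a[fast]=0 → fast++
(s=1,f=2) a[fast]=0 → fast++
(s=1,f=3) a[fast]=0 → fast++
(s=1,f=4) a[fast]=0 → fast++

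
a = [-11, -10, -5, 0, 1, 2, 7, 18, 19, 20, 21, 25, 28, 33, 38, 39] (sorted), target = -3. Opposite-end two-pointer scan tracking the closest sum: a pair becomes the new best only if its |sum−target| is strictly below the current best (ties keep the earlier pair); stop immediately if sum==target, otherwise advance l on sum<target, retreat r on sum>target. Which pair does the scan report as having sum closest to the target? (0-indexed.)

pair (-10, 7) with sum -3 (|Δ|=0)

[0,15] -11+39=28 d=31 * → r--
[0,14] -11+38=27 d=30 * → r--
[0,13] -11+33=22 d=25 * → r--
[0,12] -11+28=17 d=20 * → r--
[0,11] -11+25=14 d=17 * → r--
[0,10] -11+21=10 d=13 * → r--
[0,9] -11+20=9 d=12 * → r--
[0,8] -11+19=8 d=11 * → r--
[0,7] -11+18=7 d=10 * → r--
[0,6] -11+7=-4 d=1 * → l++
[1,6] -10+7=-3 d=0 * → stop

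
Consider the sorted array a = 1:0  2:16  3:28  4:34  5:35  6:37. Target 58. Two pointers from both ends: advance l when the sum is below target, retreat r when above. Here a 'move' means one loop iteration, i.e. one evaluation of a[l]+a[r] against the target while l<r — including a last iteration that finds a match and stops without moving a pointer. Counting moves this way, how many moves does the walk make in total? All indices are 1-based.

[1,6] 0+37=37 <58 → l++
[2,6] 16+37=53 <58 → l++
[3,6] 28+37=65 >58 → r--
[3,5] 28+35=63 >58 → r--
[3,4] 28+34=62 >58 → r--

5 moves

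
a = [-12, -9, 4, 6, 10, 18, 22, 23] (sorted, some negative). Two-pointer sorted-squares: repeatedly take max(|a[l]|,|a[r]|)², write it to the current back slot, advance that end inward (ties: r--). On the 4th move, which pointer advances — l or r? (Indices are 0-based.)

l

l=0 r=7: |-12|<=|23| out[7]=529, r--
l=0 r=6: |-12|<=|22| out[6]=484, r--
l=0 r=5: |-12|<=|18| out[5]=324, r--
l=0 r=4: |-12|>|10| out[4]=144, l++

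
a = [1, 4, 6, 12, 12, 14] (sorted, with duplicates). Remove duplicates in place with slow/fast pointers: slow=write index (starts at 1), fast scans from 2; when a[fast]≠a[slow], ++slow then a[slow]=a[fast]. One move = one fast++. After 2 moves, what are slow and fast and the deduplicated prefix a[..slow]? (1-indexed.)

slow=3, fast=4, prefix=[1, 4, 6]

(s=1,f=2) a[fast]=4≠a[slow]=1 write a[2]=4 → slow++,fast++
(s=2,f=3) a[fast]=6≠a[slow]=4 write a[3]=6 → slow++,fast++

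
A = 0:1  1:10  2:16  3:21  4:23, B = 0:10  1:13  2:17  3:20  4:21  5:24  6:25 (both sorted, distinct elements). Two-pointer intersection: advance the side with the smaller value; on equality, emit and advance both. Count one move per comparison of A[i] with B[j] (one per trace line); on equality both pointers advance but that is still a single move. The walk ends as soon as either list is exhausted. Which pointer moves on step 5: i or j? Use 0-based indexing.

i=0 j=0: 1<10, i++
i=1 j=0: 10==10 emit, i++,j++
i=2 j=1: 16>13, j++
i=2 j=2: 16<17, i++
i=3 j=2: 21>17, j++

j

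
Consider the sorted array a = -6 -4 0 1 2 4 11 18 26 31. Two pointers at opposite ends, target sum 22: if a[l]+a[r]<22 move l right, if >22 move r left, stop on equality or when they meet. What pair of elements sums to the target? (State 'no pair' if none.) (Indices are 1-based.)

[1,10] -6+31=25 >22 → r--
[1,9] -6+26=20 <22 → l++
[2,9] -4+26=22 → found

(-4, 26)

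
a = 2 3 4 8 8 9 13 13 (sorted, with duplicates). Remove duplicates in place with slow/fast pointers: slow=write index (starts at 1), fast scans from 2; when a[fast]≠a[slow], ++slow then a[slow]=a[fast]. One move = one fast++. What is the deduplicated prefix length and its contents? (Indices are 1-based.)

length 6; prefix = [2, 3, 4, 8, 9, 13]

slow=1 fast=2: a[fast]=3≠a[slow]=2 write a[2]=3, slow++,fast++
slow=2 fast=3: a[fast]=4≠a[slow]=3 write a[3]=4, slow++,fast++
slow=3 fast=4: a[fast]=8≠a[slow]=4 write a[4]=8, slow++,fast++
slow=4 fast=5: a[fast]=8=a[slow] dup, fast++
slow=4 fast=6: a[fast]=9≠a[slow]=8 write a[5]=9, slow++,fast++
slow=5 fast=7: a[fast]=13≠a[slow]=9 write a[6]=13, slow++,fast++
slow=6 fast=8: a[fast]=13=a[slow] dup, fast++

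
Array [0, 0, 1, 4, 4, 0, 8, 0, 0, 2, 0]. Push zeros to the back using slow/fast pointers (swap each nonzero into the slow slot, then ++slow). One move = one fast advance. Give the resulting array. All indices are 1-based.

slow=1 fast=1: a[fast]=0, fast++
slow=1 fast=2: a[fast]=0, fast++
slow=1 fast=3: a[fast]=1≠0 swap→a[1]=1, slow++,fast++
slow=2 fast=4: a[fast]=4≠0 swap→a[2]=4, slow++,fast++
slow=3 fast=5: a[fast]=4≠0 swap→a[3]=4, slow++,fast++
slow=4 fast=6: a[fast]=0, fast++
slow=4 fast=7: a[fast]=8≠0 swap→a[4]=8, slow++,fast++
slow=5 fast=8: a[fast]=0, fast++
slow=5 fast=9: a[fast]=0, fast++
slow=5 fast=10: a[fast]=2≠0 swap→a[5]=2, slow++,fast++
slow=6 fast=11: a[fast]=0, fast++

[1, 4, 4, 8, 2, 0, 0, 0, 0, 0, 0]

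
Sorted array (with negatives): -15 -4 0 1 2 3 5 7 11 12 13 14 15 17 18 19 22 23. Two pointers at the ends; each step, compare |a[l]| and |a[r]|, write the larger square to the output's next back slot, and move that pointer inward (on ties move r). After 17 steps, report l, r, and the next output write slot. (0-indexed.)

[0,17] |-15|<=|23| out[17]=529 → r--
[0,16] |-15|<=|22| out[16]=484 → r--
[0,15] |-15|<=|19| out[15]=361 → r--
[0,14] |-15|<=|18| out[14]=324 → r--
[0,13] |-15|<=|17| out[13]=289 → r--
[0,12] |-15|<=|15| out[12]=225 → r--
[0,11] |-15|>|14| out[11]=225 → l++
[1,11] |-4|<=|14| out[10]=196 → r--
[1,10] |-4|<=|13| out[9]=169 → r--
[1,9] |-4|<=|12| out[8]=144 → r--
[1,8] |-4|<=|11| out[7]=121 → r--
[1,7] |-4|<=|7| out[6]=49 → r--
[1,6] |-4|<=|5| out[5]=25 → r--
[1,5] |-4|>|3| out[4]=16 → l++
[2,5] |0|<=|3| out[3]=9 → r--
[2,4] |0|<=|2| out[2]=4 → r--
[2,3] |0|<=|1| out[1]=1 → r--

l=2, r=2, next write slot=0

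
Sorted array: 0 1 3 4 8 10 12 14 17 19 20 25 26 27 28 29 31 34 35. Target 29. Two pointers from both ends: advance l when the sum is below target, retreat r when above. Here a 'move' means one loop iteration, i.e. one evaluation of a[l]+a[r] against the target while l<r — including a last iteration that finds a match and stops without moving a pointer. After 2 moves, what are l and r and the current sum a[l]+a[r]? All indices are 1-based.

l=1 r=19: 0+35=35 >29, r--
l=1 r=18: 0+34=34 >29, r--

l=1, r=17, sum=31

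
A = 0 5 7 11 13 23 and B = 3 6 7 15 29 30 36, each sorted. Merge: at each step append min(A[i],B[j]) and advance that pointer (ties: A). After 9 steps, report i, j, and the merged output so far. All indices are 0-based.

i=0 j=0: A[i]=0<=B[j]=3 take 0, i++
i=1 j=0: A[i]=5>B[j]=3 take 3, j++
i=1 j=1: A[i]=5<=B[j]=6 take 5, i++
i=2 j=1: A[i]=7>B[j]=6 take 6, j++
i=2 j=2: A[i]=7<=B[j]=7 take 7, i++
i=3 j=2: A[i]=11>B[j]=7 take 7, j++
i=3 j=3: A[i]=11<=B[j]=15 take 11, i++
i=4 j=3: A[i]=13<=B[j]=15 take 13, i++
i=5 j=3: A[i]=23>B[j]=15 take 15, j++

i=5, j=4, merged so far=[0, 3, 5, 6, 7, 7, 11, 13, 15]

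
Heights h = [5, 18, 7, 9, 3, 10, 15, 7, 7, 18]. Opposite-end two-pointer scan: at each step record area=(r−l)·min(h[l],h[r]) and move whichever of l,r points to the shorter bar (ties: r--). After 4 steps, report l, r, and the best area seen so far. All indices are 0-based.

l=1, r=6, best area=144

l=0 r=9: min(5,18)*9=45 best=45 *, l++
l=1 r=9: min(18,18)*8=144 best=144 *, r--
l=1 r=8: min(18,7)*7=49 best=144, r--
l=1 r=7: min(18,7)*6=42 best=144, r--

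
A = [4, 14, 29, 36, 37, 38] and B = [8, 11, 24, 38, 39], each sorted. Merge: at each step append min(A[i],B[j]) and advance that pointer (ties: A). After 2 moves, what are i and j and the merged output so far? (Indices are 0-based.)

i=1, j=1, merged so far=[4, 8]

[i=0,j=0] A[i]=4<=B[j]=8 take 4 → i++
[i=1,j=0] A[i]=14>B[j]=8 take 8 → j++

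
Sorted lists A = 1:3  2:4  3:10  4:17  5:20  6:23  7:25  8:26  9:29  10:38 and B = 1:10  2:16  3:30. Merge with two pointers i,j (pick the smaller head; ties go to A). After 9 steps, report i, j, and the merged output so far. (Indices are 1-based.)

i=1 j=1: A[i]=3<=B[j]=10 take 3, i++
i=2 j=1: A[i]=4<=B[j]=10 take 4, i++
i=3 j=1: A[i]=10<=B[j]=10 take 10, i++
i=4 j=1: A[i]=17>B[j]=10 take 10, j++
i=4 j=2: A[i]=17>B[j]=16 take 16, j++
i=4 j=3: A[i]=17<=B[j]=30 take 17, i++
i=5 j=3: A[i]=20<=B[j]=30 take 20, i++
i=6 j=3: A[i]=23<=B[j]=30 take 23, i++
i=7 j=3: A[i]=25<=B[j]=30 take 25, i++

i=8, j=3, merged so far=[3, 4, 10, 10, 16, 17, 20, 23, 25]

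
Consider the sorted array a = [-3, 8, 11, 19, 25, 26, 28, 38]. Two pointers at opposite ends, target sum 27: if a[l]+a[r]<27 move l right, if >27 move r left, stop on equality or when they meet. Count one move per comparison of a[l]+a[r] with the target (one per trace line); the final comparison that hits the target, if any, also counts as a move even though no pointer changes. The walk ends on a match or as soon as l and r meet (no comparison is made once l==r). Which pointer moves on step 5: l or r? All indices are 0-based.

l=0 r=7: -3+38=35 >27, r--
l=0 r=6: -3+28=25 <27, l++
l=1 r=6: 8+28=36 >27, r--
l=1 r=5: 8+26=34 >27, r--
l=1 r=4: 8+25=33 >27, r--

r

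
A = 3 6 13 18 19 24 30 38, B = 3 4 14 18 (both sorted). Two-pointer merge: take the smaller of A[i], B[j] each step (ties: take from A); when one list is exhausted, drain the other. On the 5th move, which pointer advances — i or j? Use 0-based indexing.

[i=0,j=0] A[i]=3<=B[j]=3 take 3 → i++
[i=1,j=0] A[i]=6>B[j]=3 take 3 → j++
[i=1,j=1] A[i]=6>B[j]=4 take 4 → j++
[i=1,j=2] A[i]=6<=B[j]=14 take 6 → i++
[i=2,j=2] A[i]=13<=B[j]=14 take 13 → i++

i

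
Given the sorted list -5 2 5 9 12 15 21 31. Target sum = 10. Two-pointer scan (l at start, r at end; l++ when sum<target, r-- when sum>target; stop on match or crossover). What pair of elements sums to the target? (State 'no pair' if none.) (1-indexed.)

l=1 r=8: -5+31=26 >10, r--
l=1 r=7: -5+21=16 >10, r--
l=1 r=6: -5+15=10, found

(-5, 15)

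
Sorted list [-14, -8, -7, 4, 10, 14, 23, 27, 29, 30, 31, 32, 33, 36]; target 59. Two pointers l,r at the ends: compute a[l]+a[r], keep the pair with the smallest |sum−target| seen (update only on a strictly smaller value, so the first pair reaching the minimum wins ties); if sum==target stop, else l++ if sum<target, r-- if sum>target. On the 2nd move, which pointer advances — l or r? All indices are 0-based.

[0,13] -14+36=22 d=37 * → l++
[1,13] -8+36=28 d=31 * → l++

l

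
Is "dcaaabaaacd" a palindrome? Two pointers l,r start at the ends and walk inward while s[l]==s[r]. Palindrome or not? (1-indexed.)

l=1 r=11: 'd'=='d', l++,r--
l=2 r=10: 'c'=='c', l++,r--
l=3 r=9: 'a'=='a', l++,r--
l=4 r=8: 'a'=='a', l++,r--
l=5 r=7: 'a'=='a', l++,r--

palindrome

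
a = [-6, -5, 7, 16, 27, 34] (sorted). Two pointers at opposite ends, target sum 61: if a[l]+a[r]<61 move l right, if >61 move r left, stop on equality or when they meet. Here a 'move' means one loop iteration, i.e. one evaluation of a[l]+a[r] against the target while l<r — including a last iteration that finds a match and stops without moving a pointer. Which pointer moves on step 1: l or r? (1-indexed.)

[1,6] -6+34=28 <61 → l++

l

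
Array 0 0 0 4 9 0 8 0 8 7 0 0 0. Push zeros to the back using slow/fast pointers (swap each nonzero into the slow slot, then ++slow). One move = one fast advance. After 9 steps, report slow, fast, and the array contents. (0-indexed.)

(s=0,f=0) a[fast]=0 → fast++
(s=0,f=1) a[fast]=0 → fast++
(s=0,f=2) a[fast]=0 → fast++
(s=0,f=3) a[fast]=4≠0 swap→a[0]=4 → slow++,fast++
(s=1,f=4) a[fast]=9≠0 swap→a[1]=9 → slow++,fast++
(s=2,f=5) a[fast]=0 → fast++
(s=2,f=6) a[fast]=8≠0 swap→a[2]=8 → slow++,fast++
(s=3,f=7) a[fast]=0 → fast++
(s=3,f=8) a[fast]=8≠0 swap→a[3]=8 → slow++,fast++

slow=4, fast=9, a=[4, 9, 8, 8, 0, 0, 0, 0, 0, 7, 0, 0, 0]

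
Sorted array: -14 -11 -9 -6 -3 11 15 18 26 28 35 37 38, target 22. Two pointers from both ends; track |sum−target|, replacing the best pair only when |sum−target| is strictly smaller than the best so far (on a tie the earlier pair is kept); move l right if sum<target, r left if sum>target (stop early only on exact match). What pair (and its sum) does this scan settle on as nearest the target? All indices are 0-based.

[0,12] -14+38=24 d=2 * → r--
[0,11] -14+37=23 d=1 * → r--
[0,10] -14+35=21 d=1 → l++
[1,10] -11+35=24 d=2 → r--
[1,9] -11+28=17 d=5 → l++
[2,9] -9+28=19 d=3 → l++
[3,9] -6+28=22 d=0 * → stop

pair (-6, 28) with sum 22 (|Δ|=0)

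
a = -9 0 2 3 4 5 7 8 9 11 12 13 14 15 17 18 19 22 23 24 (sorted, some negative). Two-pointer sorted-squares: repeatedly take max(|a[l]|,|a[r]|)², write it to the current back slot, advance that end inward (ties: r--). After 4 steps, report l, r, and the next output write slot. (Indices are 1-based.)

l=1, r=16, next write slot=16

l=1 r=20: |-9|<=|24| out[20]=576, r--
l=1 r=19: |-9|<=|23| out[19]=529, r--
l=1 r=18: |-9|<=|22| out[18]=484, r--
l=1 r=17: |-9|<=|19| out[17]=361, r--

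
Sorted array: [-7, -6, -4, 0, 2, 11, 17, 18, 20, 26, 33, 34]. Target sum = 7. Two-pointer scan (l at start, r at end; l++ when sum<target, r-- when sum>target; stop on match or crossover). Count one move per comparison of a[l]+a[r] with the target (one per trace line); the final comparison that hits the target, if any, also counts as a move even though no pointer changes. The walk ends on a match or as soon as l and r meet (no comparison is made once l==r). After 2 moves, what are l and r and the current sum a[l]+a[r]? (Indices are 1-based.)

[1,12] -7+34=27 >7 → r--
[1,11] -7+33=26 >7 → r--

l=1, r=10, sum=19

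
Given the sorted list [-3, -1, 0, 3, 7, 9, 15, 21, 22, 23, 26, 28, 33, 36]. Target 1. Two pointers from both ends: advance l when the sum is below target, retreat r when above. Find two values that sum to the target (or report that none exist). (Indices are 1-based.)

no pair

[1,14] -3+36=33 >1 → r--
[1,13] -3+33=30 >1 → r--
[1,12] -3+28=25 >1 → r--
[1,11] -3+26=23 >1 → r--
[1,10] -3+23=20 >1 → r--
[1,9] -3+22=19 >1 → r--
[1,8] -3+21=18 >1 → r--
[1,7] -3+15=12 >1 → r--
[1,6] -3+9=6 >1 → r--
[1,5] -3+7=4 >1 → r--
[1,4] -3+3=0 <1 → l++
[2,4] -1+3=2 >1 → r--
[2,3] -1+0=-1 <1 → l++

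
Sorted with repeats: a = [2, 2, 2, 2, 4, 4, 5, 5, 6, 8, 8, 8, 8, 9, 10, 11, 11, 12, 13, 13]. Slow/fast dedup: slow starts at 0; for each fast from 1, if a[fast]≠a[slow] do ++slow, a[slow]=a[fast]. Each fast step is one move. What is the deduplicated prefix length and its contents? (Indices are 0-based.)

(s=0,f=1) a[fast]=2=a[slow] dup → fast++
(s=0,f=2) a[fast]=2=a[slow] dup → fast++
(s=0,f=3) a[fast]=2=a[slow] dup → fast++
(s=0,f=4) a[fast]=4≠a[slow]=2 write a[1]=4 → slow++,fast++
(s=1,f=5) a[fast]=4=a[slow] dup → fast++
(s=1,f=6) a[fast]=5≠a[slow]=4 write a[2]=5 → slow++,fast++
(s=2,f=7) a[fast]=5=a[slow] dup → fast++
(s=2,f=8) a[fast]=6≠a[slow]=5 write a[3]=6 → slow++,fast++
(s=3,f=9) a[fast]=8≠a[slow]=6 write a[4]=8 → slow++,fast++
(s=4,f=10) a[fast]=8=a[slow] dup → fast++
(s=4,f=11) a[fast]=8=a[slow] dup → fast++
(s=4,f=12) a[fast]=8=a[slow] dup → fast++
(s=4,f=13) a[fast]=9≠a[slow]=8 write a[5]=9 → slow++,fast++
(s=5,f=14) a[fast]=10≠a[slow]=9 write a[6]=10 → slow++,fast++
(s=6,f=15) a[fast]=11≠a[slow]=10 write a[7]=11 → slow++,fast++
(s=7,f=16) a[fast]=11=a[slow] dup → fast++
(s=7,f=17) a[fast]=12≠a[slow]=11 write a[8]=12 → slow++,fast++
(s=8,f=18) a[fast]=13≠a[slow]=12 write a[9]=13 → slow++,fast++
(s=9,f=19) a[fast]=13=a[slow] dup → fast++

length 10; prefix = [2, 4, 5, 6, 8, 9, 10, 11, 12, 13]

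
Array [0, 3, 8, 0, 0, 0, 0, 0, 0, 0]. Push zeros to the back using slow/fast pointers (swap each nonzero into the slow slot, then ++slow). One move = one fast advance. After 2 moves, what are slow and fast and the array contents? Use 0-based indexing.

slow=0 fast=0: a[fast]=0, fast++
slow=0 fast=1: a[fast]=3≠0 swap→a[0]=3, slow++,fast++

slow=1, fast=2, a=[3, 0, 8, 0, 0, 0, 0, 0, 0, 0]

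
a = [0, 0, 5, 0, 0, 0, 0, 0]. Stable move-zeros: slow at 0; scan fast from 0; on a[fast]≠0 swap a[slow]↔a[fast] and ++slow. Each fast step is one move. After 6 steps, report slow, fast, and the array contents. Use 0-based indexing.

slow=1, fast=6, a=[5, 0, 0, 0, 0, 0, 0, 0]

(s=0,f=0) a[fast]=0 → fast++
(s=0,f=1) a[fast]=0 → fast++
(s=0,f=2) a[fast]=5≠0 swap→a[0]=5 → slow++,fast++
(s=1,f=3) a[fast]=0 → fast++
(s=1,f=4) a[fast]=0 → fast++
(s=1,f=5) a[fast]=0 → fast++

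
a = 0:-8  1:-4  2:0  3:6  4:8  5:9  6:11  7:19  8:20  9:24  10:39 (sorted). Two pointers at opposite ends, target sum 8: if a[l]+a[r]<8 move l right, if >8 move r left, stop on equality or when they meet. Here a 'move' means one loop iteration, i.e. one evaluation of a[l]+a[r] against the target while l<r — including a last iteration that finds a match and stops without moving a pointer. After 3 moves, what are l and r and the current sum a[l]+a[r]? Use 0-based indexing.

l=0, r=7, sum=11

l=0 r=10: -8+39=31 >8, r--
l=0 r=9: -8+24=16 >8, r--
l=0 r=8: -8+20=12 >8, r--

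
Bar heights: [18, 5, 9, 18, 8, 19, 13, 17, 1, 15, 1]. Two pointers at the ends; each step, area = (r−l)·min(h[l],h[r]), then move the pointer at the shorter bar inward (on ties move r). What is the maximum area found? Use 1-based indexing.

max area = 135

l=1 r=11: min(18,1)*10=10 best=10 *, r--
l=1 r=10: min(18,15)*9=135 best=135 *, r--
l=1 r=9: min(18,1)*8=8 best=135, r--
l=1 r=8: min(18,17)*7=119 best=135, r--
l=1 r=7: min(18,13)*6=78 best=135, r--
l=1 r=6: min(18,19)*5=90 best=135, l++
l=2 r=6: min(5,19)*4=20 best=135, l++
l=3 r=6: min(9,19)*3=27 best=135, l++
l=4 r=6: min(18,19)*2=36 best=135, l++
l=5 r=6: min(8,19)*1=8 best=135, l++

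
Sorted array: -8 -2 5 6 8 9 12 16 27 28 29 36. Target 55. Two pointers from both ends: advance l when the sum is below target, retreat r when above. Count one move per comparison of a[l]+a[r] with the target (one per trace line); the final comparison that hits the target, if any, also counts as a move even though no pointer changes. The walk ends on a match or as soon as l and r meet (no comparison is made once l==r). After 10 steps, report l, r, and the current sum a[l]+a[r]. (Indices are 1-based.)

l=1 r=12: -8+36=28 <55, l++
l=2 r=12: -2+36=34 <55, l++
l=3 r=12: 5+36=41 <55, l++
l=4 r=12: 6+36=42 <55, l++
l=5 r=12: 8+36=44 <55, l++
l=6 r=12: 9+36=45 <55, l++
l=7 r=12: 12+36=48 <55, l++
l=8 r=12: 16+36=52 <55, l++
l=9 r=12: 27+36=63 >55, r--
l=9 r=11: 27+29=56 >55, r--

l=9, r=10, sum=55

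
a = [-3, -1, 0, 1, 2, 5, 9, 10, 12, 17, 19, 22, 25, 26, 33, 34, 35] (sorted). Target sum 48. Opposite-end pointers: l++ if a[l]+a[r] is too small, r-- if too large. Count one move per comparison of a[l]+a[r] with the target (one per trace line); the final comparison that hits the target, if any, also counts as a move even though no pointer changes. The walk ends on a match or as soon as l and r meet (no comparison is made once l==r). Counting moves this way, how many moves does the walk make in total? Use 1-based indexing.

15 moves

l=1 r=17: -3+35=32 <48, l++
l=2 r=17: -1+35=34 <48, l++
l=3 r=17: 0+35=35 <48, l++
l=4 r=17: 1+35=36 <48, l++
l=5 r=17: 2+35=37 <48, l++
l=6 r=17: 5+35=40 <48, l++
l=7 r=17: 9+35=44 <48, l++
l=8 r=17: 10+35=45 <48, l++
l=9 r=17: 12+35=47 <48, l++
l=10 r=17: 17+35=52 >48, r--
l=10 r=16: 17+34=51 >48, r--
l=10 r=15: 17+33=50 >48, r--
l=10 r=14: 17+26=43 <48, l++
l=11 r=14: 19+26=45 <48, l++
l=12 r=14: 22+26=48, found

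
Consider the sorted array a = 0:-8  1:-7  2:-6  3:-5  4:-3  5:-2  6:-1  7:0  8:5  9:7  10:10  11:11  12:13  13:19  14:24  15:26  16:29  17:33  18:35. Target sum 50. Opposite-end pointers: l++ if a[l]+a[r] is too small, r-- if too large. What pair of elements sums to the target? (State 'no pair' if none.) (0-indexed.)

(24, 26)

[0,18] -8+35=27 <50 → l++
[1,18] -7+35=28 <50 → l++
[2,18] -6+35=29 <50 → l++
[3,18] -5+35=30 <50 → l++
[4,18] -3+35=32 <50 → l++
[5,18] -2+35=33 <50 → l++
[6,18] -1+35=34 <50 → l++
[7,18] 0+35=35 <50 → l++
[8,18] 5+35=40 <50 → l++
[9,18] 7+35=42 <50 → l++
[10,18] 10+35=45 <50 → l++
[11,18] 11+35=46 <50 → l++
[12,18] 13+35=48 <50 → l++
[13,18] 19+35=54 >50 → r--
[13,17] 19+33=52 >50 → r--
[13,16] 19+29=48 <50 → l++
[14,16] 24+29=53 >50 → r--
[14,15] 24+26=50 → found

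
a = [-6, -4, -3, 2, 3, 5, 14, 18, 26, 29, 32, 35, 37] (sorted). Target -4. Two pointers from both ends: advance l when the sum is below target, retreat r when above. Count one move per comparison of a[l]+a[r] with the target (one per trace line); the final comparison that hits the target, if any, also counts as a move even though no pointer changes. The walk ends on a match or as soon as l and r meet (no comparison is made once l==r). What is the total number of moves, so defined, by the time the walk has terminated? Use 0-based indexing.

l=0 r=12: -6+37=31 >-4, r--
l=0 r=11: -6+35=29 >-4, r--
l=0 r=10: -6+32=26 >-4, r--
l=0 r=9: -6+29=23 >-4, r--
l=0 r=8: -6+26=20 >-4, r--
l=0 r=7: -6+18=12 >-4, r--
l=0 r=6: -6+14=8 >-4, r--
l=0 r=5: -6+5=-1 >-4, r--
l=0 r=4: -6+3=-3 >-4, r--
l=0 r=3: -6+2=-4, found

10 moves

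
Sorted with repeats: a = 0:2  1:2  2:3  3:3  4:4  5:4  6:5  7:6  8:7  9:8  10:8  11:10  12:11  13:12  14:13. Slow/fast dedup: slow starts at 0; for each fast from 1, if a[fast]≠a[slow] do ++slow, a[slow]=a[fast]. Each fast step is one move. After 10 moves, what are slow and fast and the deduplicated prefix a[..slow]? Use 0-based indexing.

slow=6, fast=11, prefix=[2, 3, 4, 5, 6, 7, 8]

(s=0,f=1) a[fast]=2=a[slow] dup → fast++
(s=0,f=2) a[fast]=3≠a[slow]=2 write a[1]=3 → slow++,fast++
(s=1,f=3) a[fast]=3=a[slow] dup → fast++
(s=1,f=4) a[fast]=4≠a[slow]=3 write a[2]=4 → slow++,fast++
(s=2,f=5) a[fast]=4=a[slow] dup → fast++
(s=2,f=6) a[fast]=5≠a[slow]=4 write a[3]=5 → slow++,fast++
(s=3,f=7) a[fast]=6≠a[slow]=5 write a[4]=6 → slow++,fast++
(s=4,f=8) a[fast]=7≠a[slow]=6 write a[5]=7 → slow++,fast++
(s=5,f=9) a[fast]=8≠a[slow]=7 write a[6]=8 → slow++,fast++
(s=6,f=10) a[fast]=8=a[slow] dup → fast++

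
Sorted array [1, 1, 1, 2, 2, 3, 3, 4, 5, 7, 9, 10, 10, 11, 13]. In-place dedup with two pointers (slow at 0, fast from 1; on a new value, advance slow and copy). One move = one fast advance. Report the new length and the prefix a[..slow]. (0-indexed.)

slow=0 fast=1: a[fast]=1=a[slow] dup, fast++
slow=0 fast=2: a[fast]=1=a[slow] dup, fast++
slow=0 fast=3: a[fast]=2≠a[slow]=1 write a[1]=2, slow++,fast++
slow=1 fast=4: a[fast]=2=a[slow] dup, fast++
slow=1 fast=5: a[fast]=3≠a[slow]=2 write a[2]=3, slow++,fast++
slow=2 fast=6: a[fast]=3=a[slow] dup, fast++
slow=2 fast=7: a[fast]=4≠a[slow]=3 write a[3]=4, slow++,fast++
slow=3 fast=8: a[fast]=5≠a[slow]=4 write a[4]=5, slow++,fast++
slow=4 fast=9: a[fast]=7≠a[slow]=5 write a[5]=7, slow++,fast++
slow=5 fast=10: a[fast]=9≠a[slow]=7 write a[6]=9, slow++,fast++
slow=6 fast=11: a[fast]=10≠a[slow]=9 write a[7]=10, slow++,fast++
slow=7 fast=12: a[fast]=10=a[slow] dup, fast++
slow=7 fast=13: a[fast]=11≠a[slow]=10 write a[8]=11, slow++,fast++
slow=8 fast=14: a[fast]=13≠a[slow]=11 write a[9]=13, slow++,fast++

length 10; prefix = [1, 2, 3, 4, 5, 7, 9, 10, 11, 13]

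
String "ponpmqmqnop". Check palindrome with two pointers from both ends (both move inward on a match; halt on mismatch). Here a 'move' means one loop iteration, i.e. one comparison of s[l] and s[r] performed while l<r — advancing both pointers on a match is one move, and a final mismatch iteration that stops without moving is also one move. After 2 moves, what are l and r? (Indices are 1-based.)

l=1 r=11: 'p'=='p', l++,r--
l=2 r=10: 'o'=='o', l++,r--

l=3, r=9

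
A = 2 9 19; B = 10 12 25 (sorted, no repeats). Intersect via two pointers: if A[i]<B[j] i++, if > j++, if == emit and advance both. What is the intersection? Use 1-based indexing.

[i=1,j=1] 2<10 → i++
[i=2,j=1] 9<10 → i++
[i=3,j=1] 19>10 → j++
[i=3,j=2] 19>12 → j++
[i=3,j=3] 19<25 → i++

intersection = []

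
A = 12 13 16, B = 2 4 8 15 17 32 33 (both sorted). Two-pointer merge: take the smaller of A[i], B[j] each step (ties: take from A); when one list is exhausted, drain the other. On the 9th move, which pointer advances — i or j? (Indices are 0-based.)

j

i=0 j=0: A[i]=12>B[j]=2 take 2, j++
i=0 j=1: A[i]=12>B[j]=4 take 4, j++
i=0 j=2: A[i]=12>B[j]=8 take 8, j++
i=0 j=3: A[i]=12<=B[j]=15 take 12, i++
i=1 j=3: A[i]=13<=B[j]=15 take 13, i++
i=2 j=3: A[i]=16>B[j]=15 take 15, j++
i=2 j=4: A[i]=16<=B[j]=17 take 16, i++
i=3 j=4: A done, take B[j]=17, j++
i=3 j=5: A done, take B[j]=32, j++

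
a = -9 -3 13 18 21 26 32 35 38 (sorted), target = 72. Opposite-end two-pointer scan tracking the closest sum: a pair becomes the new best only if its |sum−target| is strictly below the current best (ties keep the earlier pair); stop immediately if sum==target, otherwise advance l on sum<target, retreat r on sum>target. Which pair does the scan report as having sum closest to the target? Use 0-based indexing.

pair (35, 38) with sum 73 (|Δ|=1)

[0,8] -9+38=29 d=43 * → l++
[1,8] -3+38=35 d=37 * → l++
[2,8] 13+38=51 d=21 * → l++
[3,8] 18+38=56 d=16 * → l++
[4,8] 21+38=59 d=13 * → l++
[5,8] 26+38=64 d=8 * → l++
[6,8] 32+38=70 d=2 * → l++
[7,8] 35+38=73 d=1 * → r--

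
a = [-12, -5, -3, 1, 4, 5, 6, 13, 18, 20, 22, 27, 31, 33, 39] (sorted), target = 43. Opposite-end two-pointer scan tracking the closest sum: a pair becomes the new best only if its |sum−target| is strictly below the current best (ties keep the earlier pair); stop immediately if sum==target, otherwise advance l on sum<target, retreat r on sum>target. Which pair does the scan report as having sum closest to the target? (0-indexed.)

[0,14] -12+39=27 d=16 * → l++
[1,14] -5+39=34 d=9 * → l++
[2,14] -3+39=36 d=7 * → l++
[3,14] 1+39=40 d=3 * → l++
[4,14] 4+39=43 d=0 * → stop

pair (4, 39) with sum 43 (|Δ|=0)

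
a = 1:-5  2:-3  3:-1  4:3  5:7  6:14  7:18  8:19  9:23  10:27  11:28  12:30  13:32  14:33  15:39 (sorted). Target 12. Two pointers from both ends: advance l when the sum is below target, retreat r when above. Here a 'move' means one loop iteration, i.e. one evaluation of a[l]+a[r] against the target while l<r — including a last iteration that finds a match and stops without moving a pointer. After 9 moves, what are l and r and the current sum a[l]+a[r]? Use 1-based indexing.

[1,15] -5+39=34 >12 → r--
[1,14] -5+33=28 >12 → r--
[1,13] -5+32=27 >12 → r--
[1,12] -5+30=25 >12 → r--
[1,11] -5+28=23 >12 → r--
[1,10] -5+27=22 >12 → r--
[1,9] -5+23=18 >12 → r--
[1,8] -5+19=14 >12 → r--
[1,7] -5+18=13 >12 → r--

l=1, r=6, sum=9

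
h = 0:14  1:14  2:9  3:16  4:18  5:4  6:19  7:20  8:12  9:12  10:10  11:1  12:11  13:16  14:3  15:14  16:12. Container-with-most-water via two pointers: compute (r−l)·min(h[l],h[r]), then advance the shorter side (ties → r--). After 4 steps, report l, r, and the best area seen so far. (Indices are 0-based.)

l=1, r=13, best area=210

l=0 r=16: min(14,12)*16=192 best=192 *, r--
l=0 r=15: min(14,14)*15=210 best=210 *, r--
l=0 r=14: min(14,3)*14=42 best=210, r--
l=0 r=13: min(14,16)*13=182 best=210, l++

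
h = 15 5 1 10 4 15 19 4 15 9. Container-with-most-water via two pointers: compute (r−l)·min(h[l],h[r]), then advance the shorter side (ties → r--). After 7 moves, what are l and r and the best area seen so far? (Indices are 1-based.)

l=5, r=7, best area=120

l=1 r=10: min(15,9)*9=81 best=81 *, r--
l=1 r=9: min(15,15)*8=120 best=120 *, r--
l=1 r=8: min(15,4)*7=28 best=120, r--
l=1 r=7: min(15,19)*6=90 best=120, l++
l=2 r=7: min(5,19)*5=25 best=120, l++
l=3 r=7: min(1,19)*4=4 best=120, l++
l=4 r=7: min(10,19)*3=30 best=120, l++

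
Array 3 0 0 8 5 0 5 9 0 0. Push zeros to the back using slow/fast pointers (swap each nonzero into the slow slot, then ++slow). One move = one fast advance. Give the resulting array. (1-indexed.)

[3, 8, 5, 5, 9, 0, 0, 0, 0, 0]

(s=1,f=1) a[fast]=3≠0 swap→a[1]=3 → slow++,fast++
(s=2,f=2) a[fast]=0 → fast++
(s=2,f=3) a[fast]=0 → fast++
(s=2,f=4) a[fast]=8≠0 swap→a[2]=8 → slow++,fast++
(s=3,f=5) a[fast]=5≠0 swap→a[3]=5 → slow++,fast++
(s=4,f=6) a[fast]=0 → fast++
(s=4,f=7) a[fast]=5≠0 swap→a[4]=5 → slow++,fast++
(s=5,f=8) a[fast]=9≠0 swap→a[5]=9 → slow++,fast++
(s=6,f=9) a[fast]=0 → fast++
(s=6,f=10) a[fast]=0 → fast++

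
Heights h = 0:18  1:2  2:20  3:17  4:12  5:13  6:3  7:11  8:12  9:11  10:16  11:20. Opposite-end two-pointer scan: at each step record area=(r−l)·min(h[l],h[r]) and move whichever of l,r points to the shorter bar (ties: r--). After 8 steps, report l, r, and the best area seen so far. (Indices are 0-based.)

l=0 r=11: min(18,20)*11=198 best=198 *, l++
l=1 r=11: min(2,20)*10=20 best=198, l++
l=2 r=11: min(20,20)*9=180 best=198, r--
l=2 r=10: min(20,16)*8=128 best=198, r--
l=2 r=9: min(20,11)*7=77 best=198, r--
l=2 r=8: min(20,12)*6=72 best=198, r--
l=2 r=7: min(20,11)*5=55 best=198, r--
l=2 r=6: min(20,3)*4=12 best=198, r--

l=2, r=5, best area=198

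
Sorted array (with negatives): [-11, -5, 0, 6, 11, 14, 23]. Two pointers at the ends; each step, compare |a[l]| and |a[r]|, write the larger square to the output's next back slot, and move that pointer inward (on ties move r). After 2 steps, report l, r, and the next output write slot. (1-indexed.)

l=1, r=5, next write slot=5

l=1 r=7: |-11|<=|23| out[7]=529, r--
l=1 r=6: |-11|<=|14| out[6]=196, r--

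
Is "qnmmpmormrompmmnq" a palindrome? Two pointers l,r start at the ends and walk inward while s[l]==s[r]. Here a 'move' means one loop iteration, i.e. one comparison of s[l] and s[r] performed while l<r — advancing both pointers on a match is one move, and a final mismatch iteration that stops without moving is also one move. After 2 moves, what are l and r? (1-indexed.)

l=3, r=15

[1,17] 'q'=='q' → l++,r--
[2,16] 'n'=='n' → l++,r--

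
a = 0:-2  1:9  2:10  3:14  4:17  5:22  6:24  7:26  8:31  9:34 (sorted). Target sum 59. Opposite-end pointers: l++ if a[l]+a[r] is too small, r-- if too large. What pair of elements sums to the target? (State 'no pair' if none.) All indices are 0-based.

l=0 r=9: -2+34=32 <59, l++
l=1 r=9: 9+34=43 <59, l++
l=2 r=9: 10+34=44 <59, l++
l=3 r=9: 14+34=48 <59, l++
l=4 r=9: 17+34=51 <59, l++
l=5 r=9: 22+34=56 <59, l++
l=6 r=9: 24+34=58 <59, l++
l=7 r=9: 26+34=60 >59, r--
l=7 r=8: 26+31=57 <59, l++

no pair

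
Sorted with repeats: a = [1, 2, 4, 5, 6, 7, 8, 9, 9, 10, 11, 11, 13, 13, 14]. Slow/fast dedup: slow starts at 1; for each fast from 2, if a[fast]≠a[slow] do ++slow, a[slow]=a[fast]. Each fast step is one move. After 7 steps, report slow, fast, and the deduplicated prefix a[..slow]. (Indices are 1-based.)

slow=1 fast=2: a[fast]=2≠a[slow]=1 write a[2]=2, slow++,fast++
slow=2 fast=3: a[fast]=4≠a[slow]=2 write a[3]=4, slow++,fast++
slow=3 fast=4: a[fast]=5≠a[slow]=4 write a[4]=5, slow++,fast++
slow=4 fast=5: a[fast]=6≠a[slow]=5 write a[5]=6, slow++,fast++
slow=5 fast=6: a[fast]=7≠a[slow]=6 write a[6]=7, slow++,fast++
slow=6 fast=7: a[fast]=8≠a[slow]=7 write a[7]=8, slow++,fast++
slow=7 fast=8: a[fast]=9≠a[slow]=8 write a[8]=9, slow++,fast++

slow=8, fast=9, prefix=[1, 2, 4, 5, 6, 7, 8, 9]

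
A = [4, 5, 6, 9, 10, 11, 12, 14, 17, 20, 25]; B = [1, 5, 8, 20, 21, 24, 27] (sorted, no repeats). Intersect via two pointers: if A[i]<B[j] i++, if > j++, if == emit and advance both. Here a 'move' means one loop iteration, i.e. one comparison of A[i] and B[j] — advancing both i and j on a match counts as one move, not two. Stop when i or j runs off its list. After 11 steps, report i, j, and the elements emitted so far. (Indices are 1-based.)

[i=1,j=1] 4>1 → j++
[i=1,j=2] 4<5 → i++
[i=2,j=2] 5==5 emit → i++,j++
[i=3,j=3] 6<8 → i++
[i=4,j=3] 9>8 → j++
[i=4,j=4] 9<20 → i++
[i=5,j=4] 10<20 → i++
[i=6,j=4] 11<20 → i++
[i=7,j=4] 12<20 → i++
[i=8,j=4] 14<20 → i++
[i=9,j=4] 17<20 → i++

i=10, j=4, emitted=[5]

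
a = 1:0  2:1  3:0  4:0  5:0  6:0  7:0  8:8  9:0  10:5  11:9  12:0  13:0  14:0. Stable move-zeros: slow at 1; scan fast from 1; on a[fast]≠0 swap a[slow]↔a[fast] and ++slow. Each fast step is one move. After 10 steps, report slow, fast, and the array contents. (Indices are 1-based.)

slow=4, fast=11, a=[1, 8, 5, 0, 0, 0, 0, 0, 0, 0, 9, 0, 0, 0]

(s=1,f=1) a[fast]=0 → fast++
(s=1,f=2) a[fast]=1≠0 swap→a[1]=1 → slow++,fast++
(s=2,f=3) a[fast]=0 → fast++
(s=2,f=4) a[fast]=0 → fast++
(s=2,f=5) a[fast]=0 → fast++
(s=2,f=6) a[fast]=0 → fast++
(s=2,f=7) a[fast]=0 → fast++
(s=2,f=8) a[fast]=8≠0 swap→a[2]=8 → slow++,fast++
(s=3,f=9) a[fast]=0 → fast++
(s=3,f=10) a[fast]=5≠0 swap→a[3]=5 → slow++,fast++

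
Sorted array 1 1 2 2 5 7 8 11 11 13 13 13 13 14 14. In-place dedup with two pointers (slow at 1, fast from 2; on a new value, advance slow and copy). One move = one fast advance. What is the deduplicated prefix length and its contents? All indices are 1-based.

length 8; prefix = [1, 2, 5, 7, 8, 11, 13, 14]

slow=1 fast=2: a[fast]=1=a[slow] dup, fast++
slow=1 fast=3: a[fast]=2≠a[slow]=1 write a[2]=2, slow++,fast++
slow=2 fast=4: a[fast]=2=a[slow] dup, fast++
slow=2 fast=5: a[fast]=5≠a[slow]=2 write a[3]=5, slow++,fast++
slow=3 fast=6: a[fast]=7≠a[slow]=5 write a[4]=7, slow++,fast++
slow=4 fast=7: a[fast]=8≠a[slow]=7 write a[5]=8, slow++,fast++
slow=5 fast=8: a[fast]=11≠a[slow]=8 write a[6]=11, slow++,fast++
slow=6 fast=9: a[fast]=11=a[slow] dup, fast++
slow=6 fast=10: a[fast]=13≠a[slow]=11 write a[7]=13, slow++,fast++
slow=7 fast=11: a[fast]=13=a[slow] dup, fast++
slow=7 fast=12: a[fast]=13=a[slow] dup, fast++
slow=7 fast=13: a[fast]=13=a[slow] dup, fast++
slow=7 fast=14: a[fast]=14≠a[slow]=13 write a[8]=14, slow++,fast++
slow=8 fast=15: a[fast]=14=a[slow] dup, fast++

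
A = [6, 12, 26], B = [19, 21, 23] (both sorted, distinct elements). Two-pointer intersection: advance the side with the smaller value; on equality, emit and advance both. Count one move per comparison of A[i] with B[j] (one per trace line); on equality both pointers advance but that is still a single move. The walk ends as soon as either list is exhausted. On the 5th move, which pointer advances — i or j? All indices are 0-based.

j

[i=0,j=0] 6<19 → i++
[i=1,j=0] 12<19 → i++
[i=2,j=0] 26>19 → j++
[i=2,j=1] 26>21 → j++
[i=2,j=2] 26>23 → j++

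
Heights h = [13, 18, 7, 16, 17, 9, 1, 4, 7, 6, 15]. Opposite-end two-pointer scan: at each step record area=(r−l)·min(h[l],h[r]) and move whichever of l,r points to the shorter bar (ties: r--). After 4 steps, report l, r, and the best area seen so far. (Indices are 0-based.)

l=1, r=7, best area=135

[0,10] min(13,15)*10=130 best=130 * → l++
[1,10] min(18,15)*9=135 best=135 * → r--
[1,9] min(18,6)*8=48 best=135 → r--
[1,8] min(18,7)*7=49 best=135 → r--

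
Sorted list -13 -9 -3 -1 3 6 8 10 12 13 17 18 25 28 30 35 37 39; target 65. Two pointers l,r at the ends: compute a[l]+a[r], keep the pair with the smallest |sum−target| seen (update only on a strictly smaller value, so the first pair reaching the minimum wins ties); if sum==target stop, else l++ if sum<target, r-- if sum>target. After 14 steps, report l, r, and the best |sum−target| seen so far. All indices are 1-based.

l=14, r=17, best |Δ|=1

l=1 r=18: -13+39=26 d=39 *, l++
l=2 r=18: -9+39=30 d=35 *, l++
l=3 r=18: -3+39=36 d=29 *, l++
l=4 r=18: -1+39=38 d=27 *, l++
l=5 r=18: 3+39=42 d=23 *, l++
l=6 r=18: 6+39=45 d=20 *, l++
l=7 r=18: 8+39=47 d=18 *, l++
l=8 r=18: 10+39=49 d=16 *, l++
l=9 r=18: 12+39=51 d=14 *, l++
l=10 r=18: 13+39=52 d=13 *, l++
l=11 r=18: 17+39=56 d=9 *, l++
l=12 r=18: 18+39=57 d=8 *, l++
l=13 r=18: 25+39=64 d=1 *, l++
l=14 r=18: 28+39=67 d=2, r--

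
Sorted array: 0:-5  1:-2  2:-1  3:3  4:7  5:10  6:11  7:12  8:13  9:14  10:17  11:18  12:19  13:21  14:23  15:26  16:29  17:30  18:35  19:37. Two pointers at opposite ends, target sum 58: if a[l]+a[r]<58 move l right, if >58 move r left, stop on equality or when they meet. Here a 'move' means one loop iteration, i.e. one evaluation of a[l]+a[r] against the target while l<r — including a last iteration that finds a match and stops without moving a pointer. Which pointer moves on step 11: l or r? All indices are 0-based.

[0,19] -5+37=32 <58 → l++
[1,19] -2+37=35 <58 → l++
[2,19] -1+37=36 <58 → l++
[3,19] 3+37=40 <58 → l++
[4,19] 7+37=44 <58 → l++
[5,19] 10+37=47 <58 → l++
[6,19] 11+37=48 <58 → l++
[7,19] 12+37=49 <58 → l++
[8,19] 13+37=50 <58 → l++
[9,19] 14+37=51 <58 → l++
[10,19] 17+37=54 <58 → l++

l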